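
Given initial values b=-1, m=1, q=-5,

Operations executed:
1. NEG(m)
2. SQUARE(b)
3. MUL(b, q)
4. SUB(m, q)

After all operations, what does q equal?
q = -5

Tracing execution:
Step 1: NEG(m) → q = -5
Step 2: SQUARE(b) → q = -5
Step 3: MUL(b, q) → q = -5
Step 4: SUB(m, q) → q = -5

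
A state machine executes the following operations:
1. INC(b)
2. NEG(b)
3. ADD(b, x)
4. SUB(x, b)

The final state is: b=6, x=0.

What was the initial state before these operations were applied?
b=-1, x=6

Working backwards:
Final state: b=6, x=0
Before step 4 (SUB(x, b)): b=6, x=6
Before step 3 (ADD(b, x)): b=0, x=6
Before step 2 (NEG(b)): b=0, x=6
Before step 1 (INC(b)): b=-1, x=6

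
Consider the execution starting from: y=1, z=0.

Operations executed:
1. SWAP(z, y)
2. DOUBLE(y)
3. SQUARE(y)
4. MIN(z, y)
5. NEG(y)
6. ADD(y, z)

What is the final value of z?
z = 0

Tracing execution:
Step 1: SWAP(z, y) → z = 1
Step 2: DOUBLE(y) → z = 1
Step 3: SQUARE(y) → z = 1
Step 4: MIN(z, y) → z = 0
Step 5: NEG(y) → z = 0
Step 6: ADD(y, z) → z = 0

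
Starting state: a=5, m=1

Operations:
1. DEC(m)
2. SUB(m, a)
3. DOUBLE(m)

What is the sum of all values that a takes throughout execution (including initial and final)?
20

Values of a at each step:
Initial: a = 5
After step 1: a = 5
After step 2: a = 5
After step 3: a = 5
Sum = 5 + 5 + 5 + 5 = 20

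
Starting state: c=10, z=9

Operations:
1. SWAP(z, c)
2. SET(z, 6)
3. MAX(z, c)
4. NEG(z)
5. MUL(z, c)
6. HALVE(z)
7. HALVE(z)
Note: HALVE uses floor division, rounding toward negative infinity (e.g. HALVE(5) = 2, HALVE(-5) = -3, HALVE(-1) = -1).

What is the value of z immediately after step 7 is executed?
z = -21

Tracing z through execution:
Initial: z = 9
After step 1 (SWAP(z, c)): z = 10
After step 2 (SET(z, 6)): z = 6
After step 3 (MAX(z, c)): z = 9
After step 4 (NEG(z)): z = -9
After step 5 (MUL(z, c)): z = -81
After step 6 (HALVE(z)): z = -41
After step 7 (HALVE(z)): z = -21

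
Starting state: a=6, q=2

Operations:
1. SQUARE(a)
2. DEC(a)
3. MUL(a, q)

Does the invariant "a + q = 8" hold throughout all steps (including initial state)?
No, violated after step 1

The invariant is violated after step 1.

State at each step:
Initial: a=6, q=2
After step 1: a=36, q=2
After step 2: a=35, q=2
After step 3: a=70, q=2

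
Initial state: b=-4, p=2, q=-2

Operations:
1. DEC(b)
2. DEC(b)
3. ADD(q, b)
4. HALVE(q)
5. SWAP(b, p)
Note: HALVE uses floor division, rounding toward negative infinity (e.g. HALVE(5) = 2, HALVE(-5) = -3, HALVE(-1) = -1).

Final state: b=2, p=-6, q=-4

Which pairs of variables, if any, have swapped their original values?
None

Comparing initial and final values:
b: -4 → 2
p: 2 → -6
q: -2 → -4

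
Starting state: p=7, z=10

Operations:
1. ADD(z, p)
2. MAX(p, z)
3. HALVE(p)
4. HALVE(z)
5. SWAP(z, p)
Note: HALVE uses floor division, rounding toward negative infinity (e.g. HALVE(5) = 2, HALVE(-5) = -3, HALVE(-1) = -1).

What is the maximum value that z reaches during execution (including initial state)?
17

Values of z at each step:
Initial: z = 10
After step 1: z = 17 ← maximum
After step 2: z = 17
After step 3: z = 17
After step 4: z = 8
After step 5: z = 8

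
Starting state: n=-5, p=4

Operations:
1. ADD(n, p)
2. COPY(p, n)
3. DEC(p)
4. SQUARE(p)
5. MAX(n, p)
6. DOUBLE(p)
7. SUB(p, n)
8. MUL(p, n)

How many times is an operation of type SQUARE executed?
1

Counting SQUARE operations:
Step 4: SQUARE(p) ← SQUARE
Total: 1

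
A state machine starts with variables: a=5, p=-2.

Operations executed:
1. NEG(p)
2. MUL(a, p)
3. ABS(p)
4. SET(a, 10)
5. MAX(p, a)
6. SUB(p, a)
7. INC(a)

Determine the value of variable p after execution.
p = 0

Tracing execution:
Step 1: NEG(p) → p = 2
Step 2: MUL(a, p) → p = 2
Step 3: ABS(p) → p = 2
Step 4: SET(a, 10) → p = 2
Step 5: MAX(p, a) → p = 10
Step 6: SUB(p, a) → p = 0
Step 7: INC(a) → p = 0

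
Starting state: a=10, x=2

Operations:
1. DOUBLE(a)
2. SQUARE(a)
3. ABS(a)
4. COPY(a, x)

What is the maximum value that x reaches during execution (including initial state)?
2

Values of x at each step:
Initial: x = 2 ← maximum
After step 1: x = 2
After step 2: x = 2
After step 3: x = 2
After step 4: x = 2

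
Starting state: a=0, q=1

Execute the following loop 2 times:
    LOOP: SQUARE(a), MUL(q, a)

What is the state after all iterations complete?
a=0, q=0

Iteration trace:
Start: a=0, q=1
After iteration 1: a=0, q=0
After iteration 2: a=0, q=0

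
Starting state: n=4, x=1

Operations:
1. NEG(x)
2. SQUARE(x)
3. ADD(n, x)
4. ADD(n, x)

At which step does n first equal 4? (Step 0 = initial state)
Step 0

Tracing n:
Initial: n = 4 ← first occurrence
After step 1: n = 4
After step 2: n = 4
After step 3: n = 5
After step 4: n = 6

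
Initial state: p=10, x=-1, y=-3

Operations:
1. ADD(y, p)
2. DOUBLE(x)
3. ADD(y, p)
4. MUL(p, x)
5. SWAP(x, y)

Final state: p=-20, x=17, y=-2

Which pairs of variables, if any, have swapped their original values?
None

Comparing initial and final values:
p: 10 → -20
x: -1 → 17
y: -3 → -2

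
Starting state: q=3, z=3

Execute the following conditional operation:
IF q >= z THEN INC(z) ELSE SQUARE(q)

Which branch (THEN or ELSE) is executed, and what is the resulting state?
Branch: THEN, Final state: q=3, z=4

Evaluating condition: q >= z
q = 3, z = 3
Condition is True, so THEN branch executes
After INC(z): q=3, z=4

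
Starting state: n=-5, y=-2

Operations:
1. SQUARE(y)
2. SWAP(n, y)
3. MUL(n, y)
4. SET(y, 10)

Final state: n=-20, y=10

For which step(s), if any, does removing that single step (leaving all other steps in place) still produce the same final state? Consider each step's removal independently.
Step(s) 2

Testing removal of each single step:
Without step 1: final = n=10, y=10 (different)
Without step 2: final = n=-20, y=10 (same)
Without step 3: final = n=4, y=10 (different)
Without step 4: final = n=-20, y=-5 (different)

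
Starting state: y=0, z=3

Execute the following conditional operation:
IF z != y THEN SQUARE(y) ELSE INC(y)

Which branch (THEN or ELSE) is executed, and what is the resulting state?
Branch: THEN, Final state: y=0, z=3

Evaluating condition: z != y
z = 3, y = 0
Condition is True, so THEN branch executes
After SQUARE(y): y=0, z=3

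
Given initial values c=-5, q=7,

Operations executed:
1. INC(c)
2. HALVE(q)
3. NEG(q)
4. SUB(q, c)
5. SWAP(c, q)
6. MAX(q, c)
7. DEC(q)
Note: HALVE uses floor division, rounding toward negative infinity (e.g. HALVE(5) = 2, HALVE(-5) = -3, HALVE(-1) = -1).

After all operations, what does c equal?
c = 1

Tracing execution:
Step 1: INC(c) → c = -4
Step 2: HALVE(q) → c = -4
Step 3: NEG(q) → c = -4
Step 4: SUB(q, c) → c = -4
Step 5: SWAP(c, q) → c = 1
Step 6: MAX(q, c) → c = 1
Step 7: DEC(q) → c = 1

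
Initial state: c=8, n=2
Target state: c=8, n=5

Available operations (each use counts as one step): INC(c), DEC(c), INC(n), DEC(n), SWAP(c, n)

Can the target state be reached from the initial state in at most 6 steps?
Yes

Path (3 steps): INC(n) → INC(n) → INC(n)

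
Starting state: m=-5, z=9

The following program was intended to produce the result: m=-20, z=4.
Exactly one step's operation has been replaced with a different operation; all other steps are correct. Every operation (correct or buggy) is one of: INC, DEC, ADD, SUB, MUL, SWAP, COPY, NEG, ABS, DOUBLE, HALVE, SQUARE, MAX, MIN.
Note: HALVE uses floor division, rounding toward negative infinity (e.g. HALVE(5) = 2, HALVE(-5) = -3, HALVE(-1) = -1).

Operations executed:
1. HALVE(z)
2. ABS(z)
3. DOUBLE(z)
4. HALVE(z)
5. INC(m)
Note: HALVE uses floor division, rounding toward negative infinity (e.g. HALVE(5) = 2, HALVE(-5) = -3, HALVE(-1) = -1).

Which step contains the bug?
Step 5

Trace with buggy code:
Initial: m=-5, z=9
After step 1: m=-5, z=4
After step 2: m=-5, z=4
After step 3: m=-5, z=8
After step 4: m=-5, z=4
After step 5: m=-4, z=4
Actual final m=-4, z=4 ≠ expected m=-20, z=4.
Step 5 is the only position where a single-operation replacement can produce the expected result.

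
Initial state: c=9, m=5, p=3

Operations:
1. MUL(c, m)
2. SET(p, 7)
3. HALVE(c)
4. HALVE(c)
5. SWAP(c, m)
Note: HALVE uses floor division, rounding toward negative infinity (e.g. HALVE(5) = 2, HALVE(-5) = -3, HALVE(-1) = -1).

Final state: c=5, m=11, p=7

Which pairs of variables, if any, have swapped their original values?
None

Comparing initial and final values:
p: 3 → 7
c: 9 → 5
m: 5 → 11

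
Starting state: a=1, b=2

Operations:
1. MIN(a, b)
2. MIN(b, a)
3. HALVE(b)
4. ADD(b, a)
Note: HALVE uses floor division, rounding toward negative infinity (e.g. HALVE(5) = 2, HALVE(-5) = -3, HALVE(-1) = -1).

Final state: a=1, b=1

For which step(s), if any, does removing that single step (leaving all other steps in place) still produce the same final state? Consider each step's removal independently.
Step(s) 1

Testing removal of each single step:
Without step 1: final = a=1, b=1 (same)
Without step 2: final = a=1, b=2 (different)
Without step 3: final = a=1, b=2 (different)
Without step 4: final = a=1, b=0 (different)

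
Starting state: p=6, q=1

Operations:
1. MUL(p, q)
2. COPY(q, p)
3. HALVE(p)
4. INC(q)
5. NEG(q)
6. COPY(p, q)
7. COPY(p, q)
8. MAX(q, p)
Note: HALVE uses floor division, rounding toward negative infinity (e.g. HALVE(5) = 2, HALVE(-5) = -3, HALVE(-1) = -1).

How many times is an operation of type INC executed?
1

Counting INC operations:
Step 4: INC(q) ← INC
Total: 1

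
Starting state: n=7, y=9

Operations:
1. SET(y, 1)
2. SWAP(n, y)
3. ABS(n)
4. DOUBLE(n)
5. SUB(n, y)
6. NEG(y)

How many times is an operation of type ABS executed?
1

Counting ABS operations:
Step 3: ABS(n) ← ABS
Total: 1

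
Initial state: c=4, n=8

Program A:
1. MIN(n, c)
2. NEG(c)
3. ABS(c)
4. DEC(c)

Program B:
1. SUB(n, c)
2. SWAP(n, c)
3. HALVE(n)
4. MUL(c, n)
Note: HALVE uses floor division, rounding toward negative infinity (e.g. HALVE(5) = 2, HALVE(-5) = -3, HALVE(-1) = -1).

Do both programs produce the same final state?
No

Program A final state: c=3, n=4
Program B final state: c=8, n=2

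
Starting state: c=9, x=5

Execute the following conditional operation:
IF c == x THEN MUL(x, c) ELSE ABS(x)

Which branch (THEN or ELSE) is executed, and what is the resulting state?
Branch: ELSE, Final state: c=9, x=5

Evaluating condition: c == x
c = 9, x = 5
Condition is False, so ELSE branch executes
After ABS(x): c=9, x=5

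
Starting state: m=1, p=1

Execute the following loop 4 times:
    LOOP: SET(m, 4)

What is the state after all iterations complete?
m=4, p=1

Iteration trace:
Start: m=1, p=1
After iteration 1: m=4, p=1
After iteration 2: m=4, p=1
After iteration 3: m=4, p=1
After iteration 4: m=4, p=1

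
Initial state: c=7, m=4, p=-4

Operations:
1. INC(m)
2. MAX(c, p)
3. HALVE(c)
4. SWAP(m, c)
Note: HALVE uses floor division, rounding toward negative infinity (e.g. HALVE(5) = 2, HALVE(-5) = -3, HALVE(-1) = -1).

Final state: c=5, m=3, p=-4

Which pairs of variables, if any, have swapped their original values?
None

Comparing initial and final values:
p: -4 → -4
c: 7 → 5
m: 4 → 3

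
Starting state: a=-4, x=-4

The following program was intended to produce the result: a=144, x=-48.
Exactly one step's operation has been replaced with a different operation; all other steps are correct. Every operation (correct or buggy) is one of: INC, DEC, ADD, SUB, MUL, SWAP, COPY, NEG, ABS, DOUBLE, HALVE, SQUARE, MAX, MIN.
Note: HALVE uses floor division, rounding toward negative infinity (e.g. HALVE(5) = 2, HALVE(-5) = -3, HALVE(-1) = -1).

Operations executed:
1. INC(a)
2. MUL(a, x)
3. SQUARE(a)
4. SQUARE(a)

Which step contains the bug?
Step 3

Trace with buggy code:
Initial: a=-4, x=-4
After step 1: a=-3, x=-4
After step 2: a=12, x=-4
After step 3: a=144, x=-4
After step 4: a=20736, x=-4
Actual final a=20736, x=-4 ≠ expected a=144, x=-48.
Step 3 is the only position where a single-operation replacement can produce the expected result.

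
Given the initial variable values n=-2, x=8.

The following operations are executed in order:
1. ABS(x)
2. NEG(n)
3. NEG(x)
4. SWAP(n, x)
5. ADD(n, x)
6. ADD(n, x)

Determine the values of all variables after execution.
{n: -4, x: 2}

Step-by-step execution:
Initial: n=-2, x=8
After step 1 (ABS(x)): n=-2, x=8
After step 2 (NEG(n)): n=2, x=8
After step 3 (NEG(x)): n=2, x=-8
After step 4 (SWAP(n, x)): n=-8, x=2
After step 5 (ADD(n, x)): n=-6, x=2
After step 6 (ADD(n, x)): n=-4, x=2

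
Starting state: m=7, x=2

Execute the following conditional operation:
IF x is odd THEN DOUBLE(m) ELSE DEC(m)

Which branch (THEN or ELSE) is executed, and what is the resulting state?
Branch: ELSE, Final state: m=6, x=2

Evaluating condition: x is odd
Condition is False, so ELSE branch executes
After DEC(m): m=6, x=2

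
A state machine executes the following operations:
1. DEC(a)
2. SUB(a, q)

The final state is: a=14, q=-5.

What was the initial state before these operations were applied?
a=10, q=-5

Working backwards:
Final state: a=14, q=-5
Before step 2 (SUB(a, q)): a=9, q=-5
Before step 1 (DEC(a)): a=10, q=-5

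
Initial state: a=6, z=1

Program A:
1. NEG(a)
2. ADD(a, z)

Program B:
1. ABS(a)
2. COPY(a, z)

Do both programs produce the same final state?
No

Program A final state: a=-5, z=1
Program B final state: a=1, z=1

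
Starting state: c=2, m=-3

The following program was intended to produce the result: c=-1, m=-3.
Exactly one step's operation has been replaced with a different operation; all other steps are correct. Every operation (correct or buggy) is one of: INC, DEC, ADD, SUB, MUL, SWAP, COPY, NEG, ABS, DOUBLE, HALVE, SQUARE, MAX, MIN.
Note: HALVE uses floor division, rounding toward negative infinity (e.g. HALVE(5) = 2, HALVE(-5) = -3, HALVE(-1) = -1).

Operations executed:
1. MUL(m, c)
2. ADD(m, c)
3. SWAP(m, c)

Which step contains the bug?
Step 1

Trace with buggy code:
Initial: c=2, m=-3
After step 1: c=2, m=-6
After step 2: c=2, m=-4
After step 3: c=-4, m=2
Actual final c=-4, m=2 ≠ expected c=-1, m=-3.
Step 1 is the only position where a single-operation replacement can produce the expected result.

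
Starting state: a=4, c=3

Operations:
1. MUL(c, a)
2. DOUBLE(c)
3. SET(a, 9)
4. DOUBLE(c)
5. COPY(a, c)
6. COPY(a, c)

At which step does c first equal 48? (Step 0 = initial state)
Step 4

Tracing c:
Initial: c = 3
After step 1: c = 12
After step 2: c = 24
After step 3: c = 24
After step 4: c = 48 ← first occurrence
After step 5: c = 48
After step 6: c = 48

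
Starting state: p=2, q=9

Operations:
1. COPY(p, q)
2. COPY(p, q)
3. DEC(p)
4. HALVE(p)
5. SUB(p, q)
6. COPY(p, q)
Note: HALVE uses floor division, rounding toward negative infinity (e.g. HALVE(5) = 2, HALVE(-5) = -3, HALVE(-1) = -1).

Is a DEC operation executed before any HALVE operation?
Yes

First DEC: step 3
First HALVE: step 4
Since 3 < 4, DEC comes first.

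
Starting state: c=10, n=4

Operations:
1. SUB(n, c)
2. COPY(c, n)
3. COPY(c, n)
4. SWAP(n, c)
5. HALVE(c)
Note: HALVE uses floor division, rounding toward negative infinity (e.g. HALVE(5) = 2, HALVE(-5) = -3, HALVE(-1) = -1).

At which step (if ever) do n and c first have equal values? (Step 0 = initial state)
Step 2

n and c first become equal after step 2.

Comparing values at each step:
Initial: n=4, c=10
After step 1: n=-6, c=10
After step 2: n=-6, c=-6 ← equal!
After step 3: n=-6, c=-6 ← equal!
After step 4: n=-6, c=-6 ← equal!
After step 5: n=-6, c=-3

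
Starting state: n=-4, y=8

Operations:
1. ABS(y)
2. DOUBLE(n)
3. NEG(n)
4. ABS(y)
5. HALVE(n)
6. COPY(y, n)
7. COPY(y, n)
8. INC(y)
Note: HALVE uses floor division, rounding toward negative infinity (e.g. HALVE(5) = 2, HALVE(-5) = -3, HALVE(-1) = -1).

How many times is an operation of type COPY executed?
2

Counting COPY operations:
Step 6: COPY(y, n) ← COPY
Step 7: COPY(y, n) ← COPY
Total: 2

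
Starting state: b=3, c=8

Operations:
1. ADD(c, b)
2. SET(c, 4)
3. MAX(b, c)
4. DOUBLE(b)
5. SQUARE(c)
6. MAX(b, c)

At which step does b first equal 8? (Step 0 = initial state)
Step 4

Tracing b:
Initial: b = 3
After step 1: b = 3
After step 2: b = 3
After step 3: b = 4
After step 4: b = 8 ← first occurrence
After step 5: b = 8
After step 6: b = 16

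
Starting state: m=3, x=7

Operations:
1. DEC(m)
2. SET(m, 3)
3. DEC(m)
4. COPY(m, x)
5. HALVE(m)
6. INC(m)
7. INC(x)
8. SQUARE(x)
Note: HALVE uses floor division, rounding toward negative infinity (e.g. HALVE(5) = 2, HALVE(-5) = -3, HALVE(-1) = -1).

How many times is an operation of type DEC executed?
2

Counting DEC operations:
Step 1: DEC(m) ← DEC
Step 3: DEC(m) ← DEC
Total: 2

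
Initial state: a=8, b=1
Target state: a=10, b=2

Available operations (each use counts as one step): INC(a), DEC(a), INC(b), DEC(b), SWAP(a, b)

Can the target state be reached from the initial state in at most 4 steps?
Yes

Path (3 steps): INC(a) → INC(a) → INC(b)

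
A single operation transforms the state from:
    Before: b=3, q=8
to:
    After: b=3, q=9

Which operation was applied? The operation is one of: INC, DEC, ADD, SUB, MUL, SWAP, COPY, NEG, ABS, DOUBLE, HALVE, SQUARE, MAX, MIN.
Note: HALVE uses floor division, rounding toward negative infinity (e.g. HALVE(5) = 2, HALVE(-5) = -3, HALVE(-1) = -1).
INC(q)

Analyzing the change:
Before: b=3, q=8
After: b=3, q=9
Variable q changed from 8 to 9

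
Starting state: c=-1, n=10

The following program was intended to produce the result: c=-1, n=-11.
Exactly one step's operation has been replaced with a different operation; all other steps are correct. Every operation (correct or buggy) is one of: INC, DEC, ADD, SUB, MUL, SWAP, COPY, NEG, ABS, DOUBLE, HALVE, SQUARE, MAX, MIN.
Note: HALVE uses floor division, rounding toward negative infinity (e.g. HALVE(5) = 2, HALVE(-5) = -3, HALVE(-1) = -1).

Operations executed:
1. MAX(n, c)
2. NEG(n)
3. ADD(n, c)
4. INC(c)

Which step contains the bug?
Step 4

Trace with buggy code:
Initial: c=-1, n=10
After step 1: c=-1, n=10
After step 2: c=-1, n=-10
After step 3: c=-1, n=-11
After step 4: c=0, n=-11
Actual final c=0, n=-11 ≠ expected c=-1, n=-11.
Step 4 is the only position where a single-operation replacement can produce the expected result.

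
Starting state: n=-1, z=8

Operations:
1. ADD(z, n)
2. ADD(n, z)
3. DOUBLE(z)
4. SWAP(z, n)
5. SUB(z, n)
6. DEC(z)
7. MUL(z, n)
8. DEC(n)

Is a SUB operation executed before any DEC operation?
Yes

First SUB: step 5
First DEC: step 6
Since 5 < 6, SUB comes first.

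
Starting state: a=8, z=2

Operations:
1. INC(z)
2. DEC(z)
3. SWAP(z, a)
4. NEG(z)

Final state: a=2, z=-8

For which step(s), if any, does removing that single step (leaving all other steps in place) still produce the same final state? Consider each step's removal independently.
None - removing any single step changes the final result

Testing removal of each single step:
Without step 1: final = a=1, z=-8 (different)
Without step 2: final = a=3, z=-8 (different)
Without step 3: final = a=8, z=-2 (different)
Without step 4: final = a=2, z=8 (different)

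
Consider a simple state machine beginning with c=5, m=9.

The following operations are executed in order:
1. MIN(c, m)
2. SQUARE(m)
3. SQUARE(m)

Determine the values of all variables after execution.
{c: 5, m: 6561}

Step-by-step execution:
Initial: c=5, m=9
After step 1 (MIN(c, m)): c=5, m=9
After step 2 (SQUARE(m)): c=5, m=81
After step 3 (SQUARE(m)): c=5, m=6561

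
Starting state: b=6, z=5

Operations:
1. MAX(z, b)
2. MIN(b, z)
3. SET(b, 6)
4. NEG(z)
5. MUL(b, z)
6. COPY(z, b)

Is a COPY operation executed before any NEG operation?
No

First COPY: step 6
First NEG: step 4
Since 6 > 4, NEG comes first.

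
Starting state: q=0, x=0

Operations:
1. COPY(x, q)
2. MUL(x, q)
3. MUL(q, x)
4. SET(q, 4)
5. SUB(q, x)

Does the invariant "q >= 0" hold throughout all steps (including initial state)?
Yes

The invariant holds at every step.

State at each step:
Initial: q=0, x=0
After step 1: q=0, x=0
After step 2: q=0, x=0
After step 3: q=0, x=0
After step 4: q=4, x=0
After step 5: q=4, x=0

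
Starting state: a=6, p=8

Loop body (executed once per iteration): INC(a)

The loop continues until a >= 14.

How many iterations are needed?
8

Tracing iterations:
Initial: a=6, p=8
After iteration 1: a=7, p=8
After iteration 2: a=8, p=8
After iteration 3: a=9, p=8
After iteration 4: a=10, p=8
After iteration 5: a=11, p=8
After iteration 6: a=12, p=8
After iteration 7: a=13, p=8
After iteration 8: a=14, p=8
a >= 14 now holds, so the loop exits after 8 iterations.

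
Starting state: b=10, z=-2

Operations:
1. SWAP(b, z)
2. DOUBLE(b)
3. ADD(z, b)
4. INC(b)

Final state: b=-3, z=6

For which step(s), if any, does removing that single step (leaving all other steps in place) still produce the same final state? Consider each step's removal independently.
None - removing any single step changes the final result

Testing removal of each single step:
Without step 1: final = b=21, z=18 (different)
Without step 2: final = b=-1, z=8 (different)
Without step 3: final = b=-3, z=10 (different)
Without step 4: final = b=-4, z=6 (different)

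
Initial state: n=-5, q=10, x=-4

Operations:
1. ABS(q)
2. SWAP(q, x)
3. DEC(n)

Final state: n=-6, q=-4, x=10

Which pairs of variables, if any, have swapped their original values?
(q, x)

Comparing initial and final values:
q: 10 → -4
n: -5 → -6
x: -4 → 10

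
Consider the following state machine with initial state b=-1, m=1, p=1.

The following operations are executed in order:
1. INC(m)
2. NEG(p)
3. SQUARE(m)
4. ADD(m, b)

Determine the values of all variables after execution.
{b: -1, m: 3, p: -1}

Step-by-step execution:
Initial: b=-1, m=1, p=1
After step 1 (INC(m)): b=-1, m=2, p=1
After step 2 (NEG(p)): b=-1, m=2, p=-1
After step 3 (SQUARE(m)): b=-1, m=4, p=-1
After step 4 (ADD(m, b)): b=-1, m=3, p=-1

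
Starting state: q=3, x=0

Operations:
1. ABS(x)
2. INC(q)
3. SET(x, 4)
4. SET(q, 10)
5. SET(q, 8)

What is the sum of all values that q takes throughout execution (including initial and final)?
32

Values of q at each step:
Initial: q = 3
After step 1: q = 3
After step 2: q = 4
After step 3: q = 4
After step 4: q = 10
After step 5: q = 8
Sum = 3 + 3 + 4 + 4 + 10 + 8 = 32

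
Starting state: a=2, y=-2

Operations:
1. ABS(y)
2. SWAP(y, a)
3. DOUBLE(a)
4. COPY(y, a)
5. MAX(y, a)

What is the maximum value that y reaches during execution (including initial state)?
4

Values of y at each step:
Initial: y = -2
After step 1: y = 2
After step 2: y = 2
After step 3: y = 2
After step 4: y = 4 ← maximum
After step 5: y = 4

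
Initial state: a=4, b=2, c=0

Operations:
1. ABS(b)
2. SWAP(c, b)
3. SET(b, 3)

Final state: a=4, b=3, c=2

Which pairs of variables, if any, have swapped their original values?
None

Comparing initial and final values:
a: 4 → 4
b: 2 → 3
c: 0 → 2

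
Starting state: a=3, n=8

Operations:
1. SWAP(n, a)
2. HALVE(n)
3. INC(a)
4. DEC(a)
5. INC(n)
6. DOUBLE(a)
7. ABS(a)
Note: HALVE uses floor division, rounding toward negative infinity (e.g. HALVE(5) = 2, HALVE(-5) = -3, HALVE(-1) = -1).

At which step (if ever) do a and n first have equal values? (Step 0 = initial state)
Never

a and n never become equal during execution.

Comparing values at each step:
Initial: a=3, n=8
After step 1: a=8, n=3
After step 2: a=8, n=1
After step 3: a=9, n=1
After step 4: a=8, n=1
After step 5: a=8, n=2
After step 6: a=16, n=2
After step 7: a=16, n=2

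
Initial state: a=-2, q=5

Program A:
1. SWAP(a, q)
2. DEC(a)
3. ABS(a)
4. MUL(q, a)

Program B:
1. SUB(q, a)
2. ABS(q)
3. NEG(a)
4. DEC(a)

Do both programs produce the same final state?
No

Program A final state: a=4, q=-8
Program B final state: a=1, q=7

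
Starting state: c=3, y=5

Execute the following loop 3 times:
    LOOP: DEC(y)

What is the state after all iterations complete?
c=3, y=2

Iteration trace:
Start: c=3, y=5
After iteration 1: c=3, y=4
After iteration 2: c=3, y=3
After iteration 3: c=3, y=2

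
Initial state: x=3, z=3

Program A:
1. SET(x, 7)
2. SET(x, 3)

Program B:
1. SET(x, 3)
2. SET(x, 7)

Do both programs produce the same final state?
No

Program A final state: x=3, z=3
Program B final state: x=7, z=3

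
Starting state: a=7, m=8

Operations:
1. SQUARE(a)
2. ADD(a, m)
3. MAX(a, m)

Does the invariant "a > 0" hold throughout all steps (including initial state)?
Yes

The invariant holds at every step.

State at each step:
Initial: a=7, m=8
After step 1: a=49, m=8
After step 2: a=57, m=8
After step 3: a=57, m=8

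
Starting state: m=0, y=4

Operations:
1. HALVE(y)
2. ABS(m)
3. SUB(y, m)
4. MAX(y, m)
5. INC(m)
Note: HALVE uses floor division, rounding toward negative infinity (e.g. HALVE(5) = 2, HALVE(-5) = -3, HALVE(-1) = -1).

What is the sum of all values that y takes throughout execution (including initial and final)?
14

Values of y at each step:
Initial: y = 4
After step 1: y = 2
After step 2: y = 2
After step 3: y = 2
After step 4: y = 2
After step 5: y = 2
Sum = 4 + 2 + 2 + 2 + 2 + 2 = 14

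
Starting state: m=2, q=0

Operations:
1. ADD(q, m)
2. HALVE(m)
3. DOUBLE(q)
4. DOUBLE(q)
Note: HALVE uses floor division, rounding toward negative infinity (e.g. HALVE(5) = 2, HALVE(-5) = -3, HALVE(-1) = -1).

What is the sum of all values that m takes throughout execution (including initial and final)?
7

Values of m at each step:
Initial: m = 2
After step 1: m = 2
After step 2: m = 1
After step 3: m = 1
After step 4: m = 1
Sum = 2 + 2 + 1 + 1 + 1 = 7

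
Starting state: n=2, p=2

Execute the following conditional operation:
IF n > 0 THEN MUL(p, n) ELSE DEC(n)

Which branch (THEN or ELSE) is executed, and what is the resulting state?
Branch: THEN, Final state: n=2, p=4

Evaluating condition: n > 0
n = 2
Condition is True, so THEN branch executes
After MUL(p, n): n=2, p=4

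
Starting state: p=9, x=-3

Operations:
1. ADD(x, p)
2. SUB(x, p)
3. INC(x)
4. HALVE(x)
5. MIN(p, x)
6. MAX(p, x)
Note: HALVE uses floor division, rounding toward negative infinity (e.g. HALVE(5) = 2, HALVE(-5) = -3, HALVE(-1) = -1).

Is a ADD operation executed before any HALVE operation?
Yes

First ADD: step 1
First HALVE: step 4
Since 1 < 4, ADD comes first.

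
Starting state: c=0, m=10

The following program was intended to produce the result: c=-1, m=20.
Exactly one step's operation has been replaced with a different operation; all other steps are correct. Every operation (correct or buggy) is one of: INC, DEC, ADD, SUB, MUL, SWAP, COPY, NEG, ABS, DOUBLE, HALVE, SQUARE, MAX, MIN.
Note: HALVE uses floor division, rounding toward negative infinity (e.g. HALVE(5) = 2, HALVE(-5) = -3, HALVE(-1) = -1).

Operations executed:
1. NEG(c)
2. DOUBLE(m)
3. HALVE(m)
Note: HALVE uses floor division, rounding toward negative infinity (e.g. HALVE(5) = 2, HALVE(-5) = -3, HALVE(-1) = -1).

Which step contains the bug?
Step 3

Trace with buggy code:
Initial: c=0, m=10
After step 1: c=0, m=10
After step 2: c=0, m=20
After step 3: c=0, m=10
Actual final c=0, m=10 ≠ expected c=-1, m=20.
Step 3 is the only position where a single-operation replacement can produce the expected result.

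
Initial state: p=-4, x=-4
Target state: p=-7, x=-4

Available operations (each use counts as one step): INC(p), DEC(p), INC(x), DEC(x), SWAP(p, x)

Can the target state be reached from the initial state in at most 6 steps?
Yes

Path (3 steps): DEC(p) → DEC(p) → DEC(p)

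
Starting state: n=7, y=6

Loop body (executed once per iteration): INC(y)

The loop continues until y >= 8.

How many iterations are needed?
2

Tracing iterations:
Initial: n=7, y=6
After iteration 1: n=7, y=7
After iteration 2: n=7, y=8
y >= 8 now holds, so the loop exits after 2 iterations.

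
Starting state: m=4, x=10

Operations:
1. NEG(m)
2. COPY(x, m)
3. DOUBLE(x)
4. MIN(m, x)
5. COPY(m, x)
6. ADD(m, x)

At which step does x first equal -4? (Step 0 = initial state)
Step 2

Tracing x:
Initial: x = 10
After step 1: x = 10
After step 2: x = -4 ← first occurrence
After step 3: x = -8
After step 4: x = -8
After step 5: x = -8
After step 6: x = -8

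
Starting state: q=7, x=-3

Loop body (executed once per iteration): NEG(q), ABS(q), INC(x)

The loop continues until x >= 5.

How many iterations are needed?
8

Tracing iterations:
Initial: q=7, x=-3
After iteration 1: q=7, x=-2
After iteration 2: q=7, x=-1
After iteration 3: q=7, x=0
After iteration 4: q=7, x=1
After iteration 5: q=7, x=2
After iteration 6: q=7, x=3
After iteration 7: q=7, x=4
After iteration 8: q=7, x=5
x >= 5 now holds, so the loop exits after 8 iterations.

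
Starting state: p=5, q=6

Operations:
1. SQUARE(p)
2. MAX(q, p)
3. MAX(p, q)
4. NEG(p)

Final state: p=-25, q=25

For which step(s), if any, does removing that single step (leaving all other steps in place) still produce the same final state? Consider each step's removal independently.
Step(s) 3

Testing removal of each single step:
Without step 1: final = p=-6, q=6 (different)
Without step 2: final = p=-25, q=6 (different)
Without step 3: final = p=-25, q=25 (same)
Without step 4: final = p=25, q=25 (different)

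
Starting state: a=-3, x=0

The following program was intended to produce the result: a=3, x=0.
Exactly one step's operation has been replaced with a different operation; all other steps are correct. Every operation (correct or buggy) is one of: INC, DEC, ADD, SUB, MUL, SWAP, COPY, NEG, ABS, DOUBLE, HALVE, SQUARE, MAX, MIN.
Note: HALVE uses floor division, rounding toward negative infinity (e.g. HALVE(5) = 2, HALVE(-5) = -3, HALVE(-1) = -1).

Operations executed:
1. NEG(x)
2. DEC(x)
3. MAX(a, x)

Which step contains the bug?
Step 2

Trace with buggy code:
Initial: a=-3, x=0
After step 1: a=-3, x=0
After step 2: a=-3, x=-1
After step 3: a=-1, x=-1
Actual final a=-1, x=-1 ≠ expected a=3, x=0.
Step 2 is the only position where a single-operation replacement can produce the expected result.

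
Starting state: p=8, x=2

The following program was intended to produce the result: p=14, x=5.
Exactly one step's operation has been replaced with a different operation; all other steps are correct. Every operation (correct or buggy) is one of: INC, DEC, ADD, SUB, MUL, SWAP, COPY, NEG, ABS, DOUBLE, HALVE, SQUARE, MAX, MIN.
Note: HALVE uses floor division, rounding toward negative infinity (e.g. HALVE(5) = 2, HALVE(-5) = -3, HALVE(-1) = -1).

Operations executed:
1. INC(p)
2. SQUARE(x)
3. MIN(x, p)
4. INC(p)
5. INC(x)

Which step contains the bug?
Step 3

Trace with buggy code:
Initial: p=8, x=2
After step 1: p=9, x=2
After step 2: p=9, x=4
After step 3: p=9, x=4
After step 4: p=10, x=4
After step 5: p=10, x=5
Actual final p=10, x=5 ≠ expected p=14, x=5.
Step 3 is the only position where a single-operation replacement can produce the expected result.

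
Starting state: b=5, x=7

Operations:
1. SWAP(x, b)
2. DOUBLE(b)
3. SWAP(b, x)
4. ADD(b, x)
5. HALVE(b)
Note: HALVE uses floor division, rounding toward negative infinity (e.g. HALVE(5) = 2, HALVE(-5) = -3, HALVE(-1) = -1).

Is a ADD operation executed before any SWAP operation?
No

First ADD: step 4
First SWAP: step 1
Since 4 > 1, SWAP comes first.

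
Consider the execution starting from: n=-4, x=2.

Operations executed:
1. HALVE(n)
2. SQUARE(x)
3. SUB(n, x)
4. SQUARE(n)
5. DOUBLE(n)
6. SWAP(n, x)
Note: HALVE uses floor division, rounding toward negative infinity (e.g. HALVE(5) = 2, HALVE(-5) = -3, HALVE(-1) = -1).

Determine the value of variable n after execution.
n = 4

Tracing execution:
Step 1: HALVE(n) → n = -2
Step 2: SQUARE(x) → n = -2
Step 3: SUB(n, x) → n = -6
Step 4: SQUARE(n) → n = 36
Step 5: DOUBLE(n) → n = 72
Step 6: SWAP(n, x) → n = 4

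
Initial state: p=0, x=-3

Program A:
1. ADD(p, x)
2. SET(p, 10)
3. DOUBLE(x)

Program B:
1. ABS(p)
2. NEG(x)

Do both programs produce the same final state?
No

Program A final state: p=10, x=-6
Program B final state: p=0, x=3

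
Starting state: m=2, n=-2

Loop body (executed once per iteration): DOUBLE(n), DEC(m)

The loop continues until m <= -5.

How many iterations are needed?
7

Tracing iterations:
Initial: m=2, n=-2
After iteration 1: m=1, n=-4
After iteration 2: m=0, n=-8
After iteration 3: m=-1, n=-16
After iteration 4: m=-2, n=-32
After iteration 5: m=-3, n=-64
After iteration 6: m=-4, n=-128
After iteration 7: m=-5, n=-256
m <= -5 now holds, so the loop exits after 7 iterations.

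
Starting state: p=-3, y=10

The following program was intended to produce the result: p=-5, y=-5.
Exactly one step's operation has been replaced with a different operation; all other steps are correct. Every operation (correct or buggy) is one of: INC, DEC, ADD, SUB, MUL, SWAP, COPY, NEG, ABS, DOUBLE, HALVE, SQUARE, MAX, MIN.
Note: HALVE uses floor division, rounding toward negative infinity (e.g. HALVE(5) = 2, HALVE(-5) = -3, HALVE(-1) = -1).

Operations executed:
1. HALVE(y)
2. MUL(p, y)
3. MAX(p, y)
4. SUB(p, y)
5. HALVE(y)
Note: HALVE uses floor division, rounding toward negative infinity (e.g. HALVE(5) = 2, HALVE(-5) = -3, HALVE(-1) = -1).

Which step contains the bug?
Step 3

Trace with buggy code:
Initial: p=-3, y=10
After step 1: p=-3, y=5
After step 2: p=-15, y=5
After step 3: p=5, y=5
After step 4: p=0, y=5
After step 5: p=0, y=2
Actual final p=0, y=2 ≠ expected p=-5, y=-5.
Step 3 is the only position where a single-operation replacement can produce the expected result.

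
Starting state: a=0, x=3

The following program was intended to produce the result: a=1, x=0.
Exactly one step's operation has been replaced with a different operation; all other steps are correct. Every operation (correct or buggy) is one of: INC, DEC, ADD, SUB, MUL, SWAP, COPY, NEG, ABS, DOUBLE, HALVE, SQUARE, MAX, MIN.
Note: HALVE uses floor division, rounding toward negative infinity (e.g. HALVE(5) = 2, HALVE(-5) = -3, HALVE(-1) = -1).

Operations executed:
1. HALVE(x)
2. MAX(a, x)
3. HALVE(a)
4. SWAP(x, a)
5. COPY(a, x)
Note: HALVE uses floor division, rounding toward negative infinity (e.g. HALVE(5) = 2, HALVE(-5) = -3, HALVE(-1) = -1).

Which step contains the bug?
Step 5

Trace with buggy code:
Initial: a=0, x=3
After step 1: a=0, x=1
After step 2: a=1, x=1
After step 3: a=0, x=1
After step 4: a=1, x=0
After step 5: a=0, x=0
Actual final a=0, x=0 ≠ expected a=1, x=0.
Step 5 is the only position where a single-operation replacement can produce the expected result.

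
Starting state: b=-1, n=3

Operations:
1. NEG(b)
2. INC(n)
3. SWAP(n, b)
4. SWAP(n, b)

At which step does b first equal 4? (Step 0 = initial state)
Step 3

Tracing b:
Initial: b = -1
After step 1: b = 1
After step 2: b = 1
After step 3: b = 4 ← first occurrence
After step 4: b = 1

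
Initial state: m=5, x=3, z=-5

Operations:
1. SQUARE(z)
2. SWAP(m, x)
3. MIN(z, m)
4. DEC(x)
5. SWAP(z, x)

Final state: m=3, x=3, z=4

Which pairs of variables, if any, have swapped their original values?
None

Comparing initial and final values:
z: -5 → 4
m: 5 → 3
x: 3 → 3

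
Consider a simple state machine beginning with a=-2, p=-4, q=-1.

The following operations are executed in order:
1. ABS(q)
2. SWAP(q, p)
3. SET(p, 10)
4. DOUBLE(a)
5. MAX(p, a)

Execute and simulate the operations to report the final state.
{a: -4, p: 10, q: -4}

Step-by-step execution:
Initial: a=-2, p=-4, q=-1
After step 1 (ABS(q)): a=-2, p=-4, q=1
After step 2 (SWAP(q, p)): a=-2, p=1, q=-4
After step 3 (SET(p, 10)): a=-2, p=10, q=-4
After step 4 (DOUBLE(a)): a=-4, p=10, q=-4
After step 5 (MAX(p, a)): a=-4, p=10, q=-4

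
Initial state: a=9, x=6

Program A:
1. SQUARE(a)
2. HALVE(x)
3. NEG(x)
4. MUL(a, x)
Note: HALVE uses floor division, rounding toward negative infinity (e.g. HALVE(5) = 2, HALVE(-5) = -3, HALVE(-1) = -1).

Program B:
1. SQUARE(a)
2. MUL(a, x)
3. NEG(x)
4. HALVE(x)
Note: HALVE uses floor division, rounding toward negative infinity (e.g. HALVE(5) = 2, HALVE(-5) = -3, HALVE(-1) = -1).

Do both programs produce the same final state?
No

Program A final state: a=-243, x=-3
Program B final state: a=486, x=-3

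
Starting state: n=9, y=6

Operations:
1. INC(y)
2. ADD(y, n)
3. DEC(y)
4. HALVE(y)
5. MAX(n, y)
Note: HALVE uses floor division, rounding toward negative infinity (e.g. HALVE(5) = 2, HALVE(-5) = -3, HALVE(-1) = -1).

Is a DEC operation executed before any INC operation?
No

First DEC: step 3
First INC: step 1
Since 3 > 1, INC comes first.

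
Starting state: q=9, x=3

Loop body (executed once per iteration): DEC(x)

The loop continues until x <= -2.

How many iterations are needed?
5

Tracing iterations:
Initial: q=9, x=3
After iteration 1: q=9, x=2
After iteration 2: q=9, x=1
After iteration 3: q=9, x=0
After iteration 4: q=9, x=-1
After iteration 5: q=9, x=-2
x <= -2 now holds, so the loop exits after 5 iterations.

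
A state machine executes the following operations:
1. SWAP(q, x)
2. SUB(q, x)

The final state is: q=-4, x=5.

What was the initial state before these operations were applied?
q=5, x=1

Working backwards:
Final state: q=-4, x=5
Before step 2 (SUB(q, x)): q=1, x=5
Before step 1 (SWAP(q, x)): q=5, x=1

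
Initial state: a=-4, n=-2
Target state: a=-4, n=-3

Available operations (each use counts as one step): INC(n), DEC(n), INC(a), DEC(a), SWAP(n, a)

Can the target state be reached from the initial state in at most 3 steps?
Yes

Path (1 step): DEC(n)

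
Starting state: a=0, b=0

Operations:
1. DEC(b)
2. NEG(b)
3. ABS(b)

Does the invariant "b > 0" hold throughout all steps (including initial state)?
No, violated at the initial state

The invariant is violated at the initial state (step 0).

State at each step:
Initial: a=0, b=0
After step 1: a=0, b=-1
After step 2: a=0, b=1
After step 3: a=0, b=1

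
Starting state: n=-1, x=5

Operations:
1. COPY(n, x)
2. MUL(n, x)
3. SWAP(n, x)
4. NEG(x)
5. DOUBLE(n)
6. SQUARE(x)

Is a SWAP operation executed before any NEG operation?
Yes

First SWAP: step 3
First NEG: step 4
Since 3 < 4, SWAP comes first.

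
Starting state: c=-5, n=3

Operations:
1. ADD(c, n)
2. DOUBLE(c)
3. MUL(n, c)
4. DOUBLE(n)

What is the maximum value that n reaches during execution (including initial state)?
3

Values of n at each step:
Initial: n = 3 ← maximum
After step 1: n = 3
After step 2: n = 3
After step 3: n = -12
After step 4: n = -24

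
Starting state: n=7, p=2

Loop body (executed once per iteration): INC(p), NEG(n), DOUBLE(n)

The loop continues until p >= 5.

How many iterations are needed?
3

Tracing iterations:
Initial: n=7, p=2
After iteration 1: n=-14, p=3
After iteration 2: n=28, p=4
After iteration 3: n=-56, p=5
p >= 5 now holds, so the loop exits after 3 iterations.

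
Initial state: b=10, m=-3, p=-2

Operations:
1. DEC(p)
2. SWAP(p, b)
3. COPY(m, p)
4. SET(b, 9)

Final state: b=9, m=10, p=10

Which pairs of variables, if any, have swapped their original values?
None

Comparing initial and final values:
p: -2 → 10
m: -3 → 10
b: 10 → 9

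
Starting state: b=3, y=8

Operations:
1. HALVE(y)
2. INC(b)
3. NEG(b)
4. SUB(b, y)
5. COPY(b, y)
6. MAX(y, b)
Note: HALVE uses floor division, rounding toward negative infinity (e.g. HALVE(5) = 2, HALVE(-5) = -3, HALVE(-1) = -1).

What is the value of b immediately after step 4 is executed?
b = -8

Tracing b through execution:
Initial: b = 3
After step 1 (HALVE(y)): b = 3
After step 2 (INC(b)): b = 4
After step 3 (NEG(b)): b = -4
After step 4 (SUB(b, y)): b = -8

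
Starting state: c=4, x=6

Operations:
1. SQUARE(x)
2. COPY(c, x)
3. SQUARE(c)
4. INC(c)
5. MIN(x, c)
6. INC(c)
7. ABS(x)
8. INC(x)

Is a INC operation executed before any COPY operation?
No

First INC: step 4
First COPY: step 2
Since 4 > 2, COPY comes first.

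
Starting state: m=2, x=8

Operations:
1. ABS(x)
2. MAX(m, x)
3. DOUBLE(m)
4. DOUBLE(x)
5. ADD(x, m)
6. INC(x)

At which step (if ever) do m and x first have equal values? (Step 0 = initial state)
Step 2

m and x first become equal after step 2.

Comparing values at each step:
Initial: m=2, x=8
After step 1: m=2, x=8
After step 2: m=8, x=8 ← equal!
After step 3: m=16, x=8
After step 4: m=16, x=16 ← equal!
After step 5: m=16, x=32
After step 6: m=16, x=33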